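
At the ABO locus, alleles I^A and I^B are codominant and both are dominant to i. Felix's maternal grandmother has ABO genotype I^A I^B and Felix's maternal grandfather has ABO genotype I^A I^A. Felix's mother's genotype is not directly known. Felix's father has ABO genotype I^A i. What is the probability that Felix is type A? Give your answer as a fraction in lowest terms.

Felix's mother's ABO genotype from I^A I^B × I^A I^A: 1/2 I^A I^A, 1/2 I^A I^B.
Crossing each possibility with the father I^A i and summing P(type A): 1/2·1 + 1/2·1/2 = 3/4.

3/4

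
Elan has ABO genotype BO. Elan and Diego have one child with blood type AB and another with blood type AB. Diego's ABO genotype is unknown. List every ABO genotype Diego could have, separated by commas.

AA, AB, AO

For each candidate genotype of Diego, check whether crossing it with BO can produce every observed child phenotype.
  AA → possible child types {A, AB} ✓
  AB → possible child types {A, B, AB} ✓
  AO → possible child types {O, A, B, AB} ✓
  BB → possible child types {B} ✗
  BO → possible child types {O, B} ✗
  OO → possible child types {O, B} ✗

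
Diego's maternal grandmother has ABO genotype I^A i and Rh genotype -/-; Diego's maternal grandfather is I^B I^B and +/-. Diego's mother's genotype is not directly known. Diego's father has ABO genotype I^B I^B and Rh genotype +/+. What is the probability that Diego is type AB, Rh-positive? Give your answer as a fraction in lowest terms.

1/4

Diego's mother's ABO genotype from I^A i × I^B I^B: 1/2 I^A I^B, 1/2 I^B i.
Crossing each possibility with the father I^B I^B and summing P(type AB): 1/2·1/2 + 1/2·0 = 1/4.
Similarly for Rh via the mother's Rh distribution: P(Rh+) = 1.
Independent loci: 1/4 × 1 = 1/4.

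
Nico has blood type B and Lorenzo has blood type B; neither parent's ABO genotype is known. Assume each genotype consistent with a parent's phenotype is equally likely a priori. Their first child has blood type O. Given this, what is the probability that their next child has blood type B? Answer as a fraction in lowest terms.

Possible genotypes: Nico ∈ {BB, BO}; Lorenzo ∈ {BB, BO}.
Weight each parental genotype pair by prior × P(type-O child):
  BO × BO: posterior weight 1; P(next child type B) = 3/4.
Weighted sum = 3/4.

3/4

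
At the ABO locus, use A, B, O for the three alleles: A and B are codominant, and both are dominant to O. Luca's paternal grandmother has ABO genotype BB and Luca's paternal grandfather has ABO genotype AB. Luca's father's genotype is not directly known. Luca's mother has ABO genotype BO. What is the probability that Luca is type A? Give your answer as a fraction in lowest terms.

Luca's father's ABO genotype from BB × AB: 1/2 AB, 1/2 BB.
Crossing each possibility with the mother BO and summing P(type A): 1/2·1/4 + 1/2·0 = 1/8.

1/8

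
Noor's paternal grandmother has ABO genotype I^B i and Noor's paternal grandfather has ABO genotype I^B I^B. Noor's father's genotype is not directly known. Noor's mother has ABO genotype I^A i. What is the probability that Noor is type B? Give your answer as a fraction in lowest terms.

Noor's father's ABO genotype from I^B i × I^B I^B: 1/2 I^B I^B, 1/2 I^B i.
Crossing each possibility with the mother I^A i and summing P(type B): 1/2·1/2 + 1/2·1/4 = 3/8.

3/8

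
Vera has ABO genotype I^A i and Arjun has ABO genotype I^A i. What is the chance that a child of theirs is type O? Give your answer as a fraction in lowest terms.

1/4

ABO cross I^A i × I^A i → offspring phenotypes: 1/4 O, 3/4 A.
So P(type O) = 1/4.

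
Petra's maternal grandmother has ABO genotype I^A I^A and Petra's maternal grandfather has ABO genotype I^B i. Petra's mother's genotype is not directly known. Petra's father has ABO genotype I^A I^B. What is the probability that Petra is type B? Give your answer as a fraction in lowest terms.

1/4

Petra's mother's ABO genotype from I^A I^A × I^B i: 1/2 I^A I^B, 1/2 I^A i.
Crossing each possibility with the father I^A I^B and summing P(type B): 1/2·1/4 + 1/2·1/4 = 1/4.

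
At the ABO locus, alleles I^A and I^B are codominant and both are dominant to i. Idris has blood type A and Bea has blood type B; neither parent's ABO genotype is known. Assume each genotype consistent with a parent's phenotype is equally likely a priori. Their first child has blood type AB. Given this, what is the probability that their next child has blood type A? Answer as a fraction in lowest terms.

Possible genotypes: Idris ∈ {I^A I^A, I^A i}; Bea ∈ {I^B I^B, I^B i}.
Weight each parental genotype pair by prior × P(type-AB child):
  I^A I^A × I^B I^B: posterior weight 4/9; P(next child type A) = 0.
  I^A I^A × I^B i: posterior weight 2/9; P(next child type A) = 1/2.
  I^A i × I^B I^B: posterior weight 2/9; P(next child type A) = 0.
  I^A i × I^B i: posterior weight 1/9; P(next child type A) = 1/4.
Weighted sum = 5/36.

5/36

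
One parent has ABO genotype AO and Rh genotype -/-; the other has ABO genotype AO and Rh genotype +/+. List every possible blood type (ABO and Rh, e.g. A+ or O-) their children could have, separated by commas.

O+, A+

Gametes from AO × AO give offspring ABO genotypes AA, AO, OO, i.e. phenotypes O, A.
Rh cross -/- × +/+ → phenotypes Rh+.
Combining independently: O+, A+.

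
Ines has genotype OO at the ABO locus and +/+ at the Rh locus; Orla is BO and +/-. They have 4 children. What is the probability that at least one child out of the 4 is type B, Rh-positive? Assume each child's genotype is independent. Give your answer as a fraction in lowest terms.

15/16

ABO cross OO × BO → 1/2 O, 1/2 B.
Rh cross +/+ × +/- → 1 Rh+; so P(type B, Rh-positive) = 1/2 × 1 = 1/2 per child.
P(none) = (1/2)^4 = 1/16; P(at least one) = 1 − 1/16 = 15/16.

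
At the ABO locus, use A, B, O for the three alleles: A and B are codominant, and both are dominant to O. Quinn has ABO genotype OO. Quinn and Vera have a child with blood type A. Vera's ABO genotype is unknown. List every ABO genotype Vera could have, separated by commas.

AA, AB, AO

For each candidate genotype of Vera, check whether crossing it with OO can produce every observed child phenotype.
  AA → possible child types {A} ✓
  AB → possible child types {A, B} ✓
  AO → possible child types {O, A} ✓
  BB → possible child types {B} ✗
  BO → possible child types {O, B} ✗
  OO → possible child types {O} ✗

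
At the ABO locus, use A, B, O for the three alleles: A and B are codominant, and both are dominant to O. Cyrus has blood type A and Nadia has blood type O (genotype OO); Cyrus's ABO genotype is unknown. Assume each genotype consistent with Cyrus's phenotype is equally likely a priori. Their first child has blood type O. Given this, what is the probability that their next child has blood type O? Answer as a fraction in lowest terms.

Possible genotypes: Cyrus ∈ {AA, AO}; Nadia ∈ {OO}.
Weight each parental genotype pair by prior × P(type-O child):
  AO × OO: posterior weight 1; P(next child type O) = 1/2.
Weighted sum = 1/2.

1/2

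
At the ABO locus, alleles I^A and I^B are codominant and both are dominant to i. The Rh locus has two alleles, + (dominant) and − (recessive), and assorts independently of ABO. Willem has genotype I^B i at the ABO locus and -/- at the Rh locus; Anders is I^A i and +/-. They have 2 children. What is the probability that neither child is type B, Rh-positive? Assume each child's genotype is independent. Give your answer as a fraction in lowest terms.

49/64

ABO cross I^B i × I^A i → 1/4 O, 1/4 A, 1/4 B, 1/4 AB.
Rh cross -/- × +/- → 1/2 Rh+, 1/2 Rh-; so P(type B, Rh-positive) = 1/4 × 1/2 = 1/8 per child.
P(not type B, Rh-positive) = 7/8 for one child; (7/8)^2 = 49/64.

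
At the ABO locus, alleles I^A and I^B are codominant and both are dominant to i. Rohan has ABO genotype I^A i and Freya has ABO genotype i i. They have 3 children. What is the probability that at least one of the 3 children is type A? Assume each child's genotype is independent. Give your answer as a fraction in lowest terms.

ABO cross I^A i × i i → 1/2 O, 1/2 A.
So P(type A) = 1/2 per child.
P(none) = (1/2)^3 = 1/8; P(at least one) = 1 − 1/8 = 7/8.

7/8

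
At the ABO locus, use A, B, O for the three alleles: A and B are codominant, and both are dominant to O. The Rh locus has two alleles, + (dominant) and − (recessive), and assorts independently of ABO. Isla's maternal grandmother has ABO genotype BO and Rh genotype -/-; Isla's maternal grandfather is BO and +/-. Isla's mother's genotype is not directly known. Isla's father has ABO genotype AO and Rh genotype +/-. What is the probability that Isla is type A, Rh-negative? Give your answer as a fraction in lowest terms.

3/32

Isla's mother's ABO genotype from BO × BO: 1/4 BB, 1/2 BO, 1/4 OO.
Crossing each possibility with the father AO and summing P(type A): 1/4·0 + 1/2·1/4 + 1/4·1/2 = 1/4.
Similarly for Rh via the mother's Rh distribution: P(Rh-) = 3/8.
Independent loci: 1/4 × 3/8 = 3/32.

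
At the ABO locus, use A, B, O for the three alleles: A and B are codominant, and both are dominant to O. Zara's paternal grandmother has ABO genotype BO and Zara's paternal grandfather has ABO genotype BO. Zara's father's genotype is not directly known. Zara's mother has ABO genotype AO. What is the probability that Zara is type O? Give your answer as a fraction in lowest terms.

Zara's father's ABO genotype from BO × BO: 1/4 BB, 1/2 BO, 1/4 OO.
Crossing each possibility with the mother AO and summing P(type O): 1/4·0 + 1/2·1/4 + 1/4·1/2 = 1/4.

1/4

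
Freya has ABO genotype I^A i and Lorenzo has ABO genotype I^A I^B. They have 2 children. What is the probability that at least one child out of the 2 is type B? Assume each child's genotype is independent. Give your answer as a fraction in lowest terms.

7/16

ABO cross I^A i × I^A I^B → 1/2 A, 1/4 B, 1/4 AB.
So P(type B) = 1/4 per child.
P(none) = (3/4)^2 = 9/16; P(at least one) = 1 − 9/16 = 7/16.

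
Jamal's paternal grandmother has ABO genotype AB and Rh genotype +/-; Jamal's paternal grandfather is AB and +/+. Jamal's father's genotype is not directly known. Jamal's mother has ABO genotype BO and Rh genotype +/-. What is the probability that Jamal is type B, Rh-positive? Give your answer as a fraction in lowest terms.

7/16

Jamal's father's ABO genotype from AB × AB: 1/4 AA, 1/2 AB, 1/4 BB.
Crossing each possibility with the mother BO and summing P(type B): 1/4·0 + 1/2·1/2 + 1/4·1 = 1/2.
Similarly for Rh via the father's Rh distribution: P(Rh+) = 7/8.
Independent loci: 1/2 × 7/8 = 7/16.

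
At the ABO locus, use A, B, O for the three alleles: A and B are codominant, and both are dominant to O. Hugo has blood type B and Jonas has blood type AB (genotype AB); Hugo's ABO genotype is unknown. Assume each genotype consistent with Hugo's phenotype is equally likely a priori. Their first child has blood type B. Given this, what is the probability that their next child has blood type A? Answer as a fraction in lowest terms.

1/8

Possible genotypes: Hugo ∈ {BB, BO}; Jonas ∈ {AB}.
Weight each parental genotype pair by prior × P(type-B child):
  BB × AB: posterior weight 1/2; P(next child type A) = 0.
  BO × AB: posterior weight 1/2; P(next child type A) = 1/4.
Weighted sum = 1/8.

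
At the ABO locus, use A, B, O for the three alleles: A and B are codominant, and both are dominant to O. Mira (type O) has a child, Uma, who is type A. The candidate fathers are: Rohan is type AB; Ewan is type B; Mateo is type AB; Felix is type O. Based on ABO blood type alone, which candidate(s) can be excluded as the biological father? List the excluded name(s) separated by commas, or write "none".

Ewan, Felix

A candidate is excluded only if no genotype consistent with his phenotype could produce a type A child with a type O mother.
Ewan (type B): no genotype consistent with that phenotype can produce a type-A child with a type-O mother.
Felix (type O): no genotype consistent with that phenotype can produce a type-A child with a type-O mother.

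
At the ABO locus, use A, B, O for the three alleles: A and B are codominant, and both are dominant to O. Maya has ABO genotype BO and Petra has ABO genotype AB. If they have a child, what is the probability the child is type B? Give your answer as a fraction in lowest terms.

1/2

ABO cross BO × AB → offspring phenotypes: 1/4 A, 1/2 B, 1/4 AB.
So P(type B) = 1/2.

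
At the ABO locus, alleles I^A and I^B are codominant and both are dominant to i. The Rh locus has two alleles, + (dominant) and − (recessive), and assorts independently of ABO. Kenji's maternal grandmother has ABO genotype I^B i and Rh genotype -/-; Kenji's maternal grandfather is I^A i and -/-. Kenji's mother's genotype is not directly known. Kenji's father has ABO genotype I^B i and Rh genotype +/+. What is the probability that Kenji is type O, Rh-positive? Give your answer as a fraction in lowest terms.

1/4

Kenji's mother's ABO genotype from I^B i × I^A i: 1/4 I^A I^B, 1/4 I^A i, 1/4 I^B i, 1/4 i i.
Crossing each possibility with the father I^B i and summing P(type O): 1/4·0 + 1/4·1/4 + 1/4·1/4 + 1/4·1/2 = 1/4.
Similarly for Rh via the mother's Rh distribution: P(Rh+) = 1.
Independent loci: 1/4 × 1 = 1/4.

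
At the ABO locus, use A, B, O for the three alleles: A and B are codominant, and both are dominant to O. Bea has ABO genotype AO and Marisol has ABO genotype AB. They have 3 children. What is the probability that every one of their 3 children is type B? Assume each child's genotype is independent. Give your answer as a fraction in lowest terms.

1/64

ABO cross AO × AB → 1/2 A, 1/4 B, 1/4 AB.
So P(type B) = 1/4 per child.
All 3 independent: (1/4)^3 = 1/64.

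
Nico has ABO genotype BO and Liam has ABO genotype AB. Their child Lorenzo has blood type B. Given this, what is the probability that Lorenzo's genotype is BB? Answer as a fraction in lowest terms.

1/2

Cross BO × AB → 1/4 AB, 1/4 AO, 1/4 BB, 1/4 BO.
Type-B genotypes among offspring: BB (1/4), BO (1/4); total 1/2.
P(BB | type B) = (1/4) / (1/2) = 1/2.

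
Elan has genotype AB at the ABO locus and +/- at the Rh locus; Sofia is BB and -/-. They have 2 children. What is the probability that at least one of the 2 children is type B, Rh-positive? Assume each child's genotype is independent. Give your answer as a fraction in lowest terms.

7/16

ABO cross AB × BB → 1/2 B, 1/2 AB.
Rh cross +/- × -/- → 1/2 Rh+, 1/2 Rh-; so P(type B, Rh-positive) = 1/2 × 1/2 = 1/4 per child.
P(none) = (3/4)^2 = 9/16; P(at least one) = 1 − 9/16 = 7/16.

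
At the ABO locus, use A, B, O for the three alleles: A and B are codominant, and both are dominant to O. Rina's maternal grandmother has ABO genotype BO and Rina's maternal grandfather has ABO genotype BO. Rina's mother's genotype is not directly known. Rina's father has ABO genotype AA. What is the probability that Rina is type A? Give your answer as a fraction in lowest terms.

Rina's mother's ABO genotype from BO × BO: 1/4 BB, 1/2 BO, 1/4 OO.
Crossing each possibility with the father AA and summing P(type A): 1/4·0 + 1/2·1/2 + 1/4·1 = 1/2.

1/2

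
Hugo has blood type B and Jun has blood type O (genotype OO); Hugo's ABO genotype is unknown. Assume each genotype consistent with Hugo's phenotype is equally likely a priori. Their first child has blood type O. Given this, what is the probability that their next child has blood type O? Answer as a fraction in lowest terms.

1/2

Possible genotypes: Hugo ∈ {BB, BO}; Jun ∈ {OO}.
Weight each parental genotype pair by prior × P(type-O child):
  BO × OO: posterior weight 1; P(next child type O) = 1/2.
Weighted sum = 1/2.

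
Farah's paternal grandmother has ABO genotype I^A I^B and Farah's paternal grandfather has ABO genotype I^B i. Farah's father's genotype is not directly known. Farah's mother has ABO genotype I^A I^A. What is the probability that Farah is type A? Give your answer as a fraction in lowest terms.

Farah's father's ABO genotype from I^A I^B × I^B i: 1/4 I^A I^B, 1/4 I^A i, 1/4 I^B I^B, 1/4 I^B i.
Crossing each possibility with the mother I^A I^A and summing P(type A): 1/4·1/2 + 1/4·1 + 1/4·0 + 1/4·1/2 = 1/2.

1/2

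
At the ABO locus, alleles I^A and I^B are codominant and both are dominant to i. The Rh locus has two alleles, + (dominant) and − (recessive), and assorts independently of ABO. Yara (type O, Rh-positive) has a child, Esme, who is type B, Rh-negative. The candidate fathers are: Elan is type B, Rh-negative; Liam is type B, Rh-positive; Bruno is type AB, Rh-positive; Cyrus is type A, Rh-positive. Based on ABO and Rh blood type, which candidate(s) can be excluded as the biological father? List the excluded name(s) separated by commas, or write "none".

A candidate is excluded only if no genotype consistent with his phenotype could produce a type B, Rh-negative child with a type O, Rh-positive mother.
Cyrus (type A, Rh+): no genotype consistent with that phenotype can produce a type-B Rh- child with a type-O mother.

Cyrus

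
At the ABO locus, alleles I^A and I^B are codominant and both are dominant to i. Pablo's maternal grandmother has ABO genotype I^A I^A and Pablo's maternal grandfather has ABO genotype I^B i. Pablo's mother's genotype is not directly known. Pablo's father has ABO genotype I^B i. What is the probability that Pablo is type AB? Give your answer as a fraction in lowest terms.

Pablo's mother's ABO genotype from I^A I^A × I^B i: 1/2 I^A I^B, 1/2 I^A i.
Crossing each possibility with the father I^B i and summing P(type AB): 1/2·1/4 + 1/2·1/4 = 1/4.

1/4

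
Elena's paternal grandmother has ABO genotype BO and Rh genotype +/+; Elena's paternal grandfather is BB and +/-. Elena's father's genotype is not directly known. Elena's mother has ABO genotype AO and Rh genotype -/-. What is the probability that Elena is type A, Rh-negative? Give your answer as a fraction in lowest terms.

Elena's father's ABO genotype from BO × BB: 1/2 BB, 1/2 BO.
Crossing each possibility with the mother AO and summing P(type A): 1/2·0 + 1/2·1/4 = 1/8.
Similarly for Rh via the father's Rh distribution: P(Rh-) = 1/4.
Independent loci: 1/8 × 1/4 = 1/32.

1/32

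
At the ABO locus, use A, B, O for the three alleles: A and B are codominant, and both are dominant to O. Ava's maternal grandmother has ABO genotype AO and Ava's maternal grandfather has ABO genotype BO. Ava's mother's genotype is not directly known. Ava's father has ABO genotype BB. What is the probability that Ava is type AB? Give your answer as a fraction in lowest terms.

Ava's mother's ABO genotype from AO × BO: 1/4 AB, 1/4 AO, 1/4 BO, 1/4 OO.
Crossing each possibility with the father BB and summing P(type AB): 1/4·1/2 + 1/4·1/2 + 1/4·0 + 1/4·0 = 1/4.

1/4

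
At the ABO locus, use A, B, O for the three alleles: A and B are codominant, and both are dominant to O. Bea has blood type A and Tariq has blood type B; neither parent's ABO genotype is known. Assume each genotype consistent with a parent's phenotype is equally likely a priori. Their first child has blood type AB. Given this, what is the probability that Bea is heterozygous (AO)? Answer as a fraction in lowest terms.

1/3

Possible genotypes: Bea ∈ {AA, AO}; Tariq ∈ {BB, BO}.
Weight each parental genotype pair by prior × P(type-AB child):
  AA × BB: posterior weight 4/9.
  AA × BO: posterior weight 2/9.
  AO × BB: posterior weight 2/9.
  AO × BO: posterior weight 1/9.
Sum the posterior weight over pairs where Bea is AO: 1/3.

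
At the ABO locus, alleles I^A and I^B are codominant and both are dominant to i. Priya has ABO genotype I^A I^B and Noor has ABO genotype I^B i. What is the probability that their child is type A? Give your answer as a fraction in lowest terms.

1/4

ABO cross I^A I^B × I^B i → offspring phenotypes: 1/4 A, 1/2 B, 1/4 AB.
So P(type A) = 1/4.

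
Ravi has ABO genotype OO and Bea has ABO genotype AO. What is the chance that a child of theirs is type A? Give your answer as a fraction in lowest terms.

ABO cross OO × AO → offspring phenotypes: 1/2 O, 1/2 A.
So P(type A) = 1/2.

1/2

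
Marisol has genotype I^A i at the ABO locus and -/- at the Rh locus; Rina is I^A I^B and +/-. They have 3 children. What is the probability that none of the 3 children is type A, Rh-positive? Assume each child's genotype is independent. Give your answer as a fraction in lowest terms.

ABO cross I^A i × I^A I^B → 1/2 A, 1/4 B, 1/4 AB.
Rh cross -/- × +/- → 1/2 Rh+, 1/2 Rh-; so P(type A, Rh-positive) = 1/2 × 1/2 = 1/4 per child.
P(not type A, Rh-positive) = 3/4 for one child; (3/4)^3 = 27/64.

27/64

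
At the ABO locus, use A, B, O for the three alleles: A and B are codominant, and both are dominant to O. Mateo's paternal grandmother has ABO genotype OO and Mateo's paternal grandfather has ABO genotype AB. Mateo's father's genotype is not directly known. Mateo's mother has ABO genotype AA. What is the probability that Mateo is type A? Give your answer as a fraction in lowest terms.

3/4

Mateo's father's ABO genotype from OO × AB: 1/2 AO, 1/2 BO.
Crossing each possibility with the mother AA and summing P(type A): 1/2·1 + 1/2·1/2 = 3/4.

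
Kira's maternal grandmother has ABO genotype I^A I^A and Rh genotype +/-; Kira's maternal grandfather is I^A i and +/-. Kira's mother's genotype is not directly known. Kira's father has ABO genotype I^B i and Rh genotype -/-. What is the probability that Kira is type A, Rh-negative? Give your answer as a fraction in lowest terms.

Kira's mother's ABO genotype from I^A I^A × I^A i: 1/2 I^A I^A, 1/2 I^A i.
Crossing each possibility with the father I^B i and summing P(type A): 1/2·1/2 + 1/2·1/4 = 3/8.
Similarly for Rh via the mother's Rh distribution: P(Rh-) = 1/2.
Independent loci: 3/8 × 1/2 = 3/16.

3/16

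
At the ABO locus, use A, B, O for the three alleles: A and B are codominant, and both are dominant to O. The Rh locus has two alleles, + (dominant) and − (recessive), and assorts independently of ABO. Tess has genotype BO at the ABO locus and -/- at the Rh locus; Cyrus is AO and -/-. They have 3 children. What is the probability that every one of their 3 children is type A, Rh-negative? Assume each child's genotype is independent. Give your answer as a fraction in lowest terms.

1/64

ABO cross BO × AO → 1/4 O, 1/4 A, 1/4 B, 1/4 AB.
Rh cross -/- × -/- → 1 Rh-; so P(type A, Rh-negative) = 1/4 × 1 = 1/4 per child.
All 3 independent: (1/4)^3 = 1/64.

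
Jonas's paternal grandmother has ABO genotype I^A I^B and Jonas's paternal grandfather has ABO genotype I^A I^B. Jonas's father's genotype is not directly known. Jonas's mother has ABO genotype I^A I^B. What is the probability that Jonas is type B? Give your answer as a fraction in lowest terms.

Jonas's father's ABO genotype from I^A I^B × I^A I^B: 1/4 I^A I^A, 1/2 I^A I^B, 1/4 I^B I^B.
Crossing each possibility with the mother I^A I^B and summing P(type B): 1/4·0 + 1/2·1/4 + 1/4·1/2 = 1/4.

1/4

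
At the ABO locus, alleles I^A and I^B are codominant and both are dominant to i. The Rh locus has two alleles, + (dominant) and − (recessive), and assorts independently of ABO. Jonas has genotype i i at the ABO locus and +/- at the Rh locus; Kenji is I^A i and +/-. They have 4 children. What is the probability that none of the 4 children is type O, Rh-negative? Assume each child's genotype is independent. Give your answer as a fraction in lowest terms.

2401/4096

ABO cross i i × I^A i → 1/2 O, 1/2 A.
Rh cross +/- × +/- → 3/4 Rh+, 1/4 Rh-; so P(type O, Rh-negative) = 1/2 × 1/4 = 1/8 per child.
P(not type O, Rh-negative) = 7/8 for one child; (7/8)^4 = 2401/4096.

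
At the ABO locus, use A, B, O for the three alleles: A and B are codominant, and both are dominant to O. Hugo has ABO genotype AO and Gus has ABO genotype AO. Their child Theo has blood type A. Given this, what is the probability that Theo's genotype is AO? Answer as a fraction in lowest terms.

Cross AO × AO → 1/4 AA, 1/2 AO, 1/4 OO.
Type-A genotypes among offspring: AA (1/4), AO (1/2); total 3/4.
P(AO | type A) = (1/2) / (3/4) = 2/3.

2/3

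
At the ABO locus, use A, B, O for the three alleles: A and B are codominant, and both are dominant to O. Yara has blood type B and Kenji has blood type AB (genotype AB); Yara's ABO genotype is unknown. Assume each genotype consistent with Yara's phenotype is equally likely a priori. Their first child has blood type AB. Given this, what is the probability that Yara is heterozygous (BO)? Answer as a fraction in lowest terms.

Possible genotypes: Yara ∈ {BB, BO}; Kenji ∈ {AB}.
Weight each parental genotype pair by prior × P(type-AB child):
  BB × AB: posterior weight 2/3.
  BO × AB: posterior weight 1/3.
Sum the posterior weight over pairs where Yara is BO: 1/3.

1/3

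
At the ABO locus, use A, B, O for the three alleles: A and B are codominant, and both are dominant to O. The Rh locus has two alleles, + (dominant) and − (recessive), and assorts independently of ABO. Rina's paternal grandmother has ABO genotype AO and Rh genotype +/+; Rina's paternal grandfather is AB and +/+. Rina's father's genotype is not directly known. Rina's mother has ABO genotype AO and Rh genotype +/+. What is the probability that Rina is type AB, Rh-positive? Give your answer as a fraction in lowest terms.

Rina's father's ABO genotype from AO × AB: 1/4 AA, 1/4 AB, 1/4 AO, 1/4 BO.
Crossing each possibility with the mother AO and summing P(type AB): 1/4·0 + 1/4·1/4 + 1/4·0 + 1/4·1/4 = 1/8.
Similarly for Rh via the father's Rh distribution: P(Rh+) = 1.
Independent loci: 1/8 × 1 = 1/8.

1/8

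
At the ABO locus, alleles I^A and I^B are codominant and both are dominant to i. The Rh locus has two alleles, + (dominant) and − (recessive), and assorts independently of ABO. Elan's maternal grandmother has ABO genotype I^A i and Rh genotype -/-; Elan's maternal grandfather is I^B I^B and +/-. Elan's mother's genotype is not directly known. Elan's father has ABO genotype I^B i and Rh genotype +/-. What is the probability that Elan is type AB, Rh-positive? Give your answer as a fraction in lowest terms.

Elan's mother's ABO genotype from I^A i × I^B I^B: 1/2 I^A I^B, 1/2 I^B i.
Crossing each possibility with the father I^B i and summing P(type AB): 1/2·1/4 + 1/2·0 = 1/8.
Similarly for Rh via the mother's Rh distribution: P(Rh+) = 5/8.
Independent loci: 1/8 × 5/8 = 5/64.

5/64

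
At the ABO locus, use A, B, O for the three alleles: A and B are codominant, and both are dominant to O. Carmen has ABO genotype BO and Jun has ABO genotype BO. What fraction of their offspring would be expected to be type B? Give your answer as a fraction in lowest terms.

ABO cross BO × BO → offspring phenotypes: 1/4 O, 3/4 B.
So P(type B) = 3/4.

3/4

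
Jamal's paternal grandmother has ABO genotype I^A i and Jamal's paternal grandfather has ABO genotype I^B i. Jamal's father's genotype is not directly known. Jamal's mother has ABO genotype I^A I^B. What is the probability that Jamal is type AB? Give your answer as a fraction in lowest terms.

Jamal's father's ABO genotype from I^A i × I^B i: 1/4 I^A I^B, 1/4 I^A i, 1/4 I^B i, 1/4 i i.
Crossing each possibility with the mother I^A I^B and summing P(type AB): 1/4·1/2 + 1/4·1/4 + 1/4·1/4 + 1/4·0 = 1/4.

1/4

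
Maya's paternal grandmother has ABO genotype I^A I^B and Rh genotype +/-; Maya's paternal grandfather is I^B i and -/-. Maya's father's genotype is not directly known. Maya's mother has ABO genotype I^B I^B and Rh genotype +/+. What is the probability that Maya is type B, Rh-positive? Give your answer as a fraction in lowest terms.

3/4

Maya's father's ABO genotype from I^A I^B × I^B i: 1/4 I^A I^B, 1/4 I^A i, 1/4 I^B I^B, 1/4 I^B i.
Crossing each possibility with the mother I^B I^B and summing P(type B): 1/4·1/2 + 1/4·1/2 + 1/4·1 + 1/4·1 = 3/4.
Similarly for Rh via the father's Rh distribution: P(Rh+) = 1.
Independent loci: 3/4 × 1 = 3/4.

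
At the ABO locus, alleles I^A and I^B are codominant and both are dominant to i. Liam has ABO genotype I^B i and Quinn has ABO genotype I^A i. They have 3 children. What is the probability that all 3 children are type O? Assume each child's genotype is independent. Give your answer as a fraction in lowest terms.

1/64

ABO cross I^B i × I^A i → 1/4 O, 1/4 A, 1/4 B, 1/4 AB.
So P(type O) = 1/4 per child.
All 3 independent: (1/4)^3 = 1/64.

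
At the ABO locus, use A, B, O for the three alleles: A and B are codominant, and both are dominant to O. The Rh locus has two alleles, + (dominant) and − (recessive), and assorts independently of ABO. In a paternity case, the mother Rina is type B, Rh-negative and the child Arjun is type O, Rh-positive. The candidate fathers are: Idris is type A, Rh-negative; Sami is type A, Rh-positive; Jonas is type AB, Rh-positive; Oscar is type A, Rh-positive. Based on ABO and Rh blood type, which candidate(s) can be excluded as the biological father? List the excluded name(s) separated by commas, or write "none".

A candidate is excluded only if no genotype consistent with his phenotype could produce a type O, Rh-positive child with a type B, Rh-negative mother.
Idris (type A, Rh-): no genotype consistent with that phenotype can produce a type-O Rh+ child with a type-B mother.
Jonas (type AB, Rh+): no genotype consistent with that phenotype can produce a type-O Rh+ child with a type-B mother.

Idris, Jonas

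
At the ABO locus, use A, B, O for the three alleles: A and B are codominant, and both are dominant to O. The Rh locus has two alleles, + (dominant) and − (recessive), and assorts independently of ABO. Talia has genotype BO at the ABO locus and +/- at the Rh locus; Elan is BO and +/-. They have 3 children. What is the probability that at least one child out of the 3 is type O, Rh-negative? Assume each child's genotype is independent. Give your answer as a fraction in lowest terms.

ABO cross BO × BO → 1/4 O, 3/4 B.
Rh cross +/- × +/- → 3/4 Rh+, 1/4 Rh-; so P(type O, Rh-negative) = 1/4 × 1/4 = 1/16 per child.
P(none) = (15/16)^3 = 3375/4096; P(at least one) = 1 − 3375/4096 = 721/4096.

721/4096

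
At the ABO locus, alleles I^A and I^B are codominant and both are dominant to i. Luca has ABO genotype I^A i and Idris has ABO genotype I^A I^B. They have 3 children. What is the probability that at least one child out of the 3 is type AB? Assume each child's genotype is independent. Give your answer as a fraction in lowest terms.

ABO cross I^A i × I^A I^B → 1/2 A, 1/4 B, 1/4 AB.
So P(type AB) = 1/4 per child.
P(none) = (3/4)^3 = 27/64; P(at least one) = 1 − 27/64 = 37/64.

37/64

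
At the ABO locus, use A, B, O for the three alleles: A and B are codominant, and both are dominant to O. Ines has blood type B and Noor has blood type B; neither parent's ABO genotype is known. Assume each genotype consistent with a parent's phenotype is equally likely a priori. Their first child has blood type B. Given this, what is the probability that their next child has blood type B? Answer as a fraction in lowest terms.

19/20

Possible genotypes: Ines ∈ {BB, BO}; Noor ∈ {BB, BO}.
Weight each parental genotype pair by prior × P(type-B child):
  BB × BB: posterior weight 4/15; P(next child type B) = 1.
  BB × BO: posterior weight 4/15; P(next child type B) = 1.
  BO × BB: posterior weight 4/15; P(next child type B) = 1.
  BO × BO: posterior weight 1/5; P(next child type B) = 3/4.
Weighted sum = 19/20.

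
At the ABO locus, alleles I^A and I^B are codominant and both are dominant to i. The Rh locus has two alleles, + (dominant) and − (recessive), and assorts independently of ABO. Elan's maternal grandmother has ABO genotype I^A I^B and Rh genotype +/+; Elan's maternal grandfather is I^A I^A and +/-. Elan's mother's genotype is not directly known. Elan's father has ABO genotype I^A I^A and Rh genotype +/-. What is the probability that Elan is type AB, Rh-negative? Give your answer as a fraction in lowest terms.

1/32

Elan's mother's ABO genotype from I^A I^B × I^A I^A: 1/2 I^A I^A, 1/2 I^A I^B.
Crossing each possibility with the father I^A I^A and summing P(type AB): 1/2·0 + 1/2·1/2 = 1/4.
Similarly for Rh via the mother's Rh distribution: P(Rh-) = 1/8.
Independent loci: 1/4 × 1/8 = 1/32.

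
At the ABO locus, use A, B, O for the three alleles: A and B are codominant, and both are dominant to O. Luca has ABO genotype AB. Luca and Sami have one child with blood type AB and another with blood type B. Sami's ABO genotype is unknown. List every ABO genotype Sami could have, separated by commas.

AB, AO, BB, BO

For each candidate genotype of Sami, check whether crossing it with AB can produce every observed child phenotype.
  AA → possible child types {A, AB} ✗
  AB → possible child types {A, B, AB} ✓
  AO → possible child types {A, B, AB} ✓
  BB → possible child types {B, AB} ✓
  BO → possible child types {A, B, AB} ✓
  OO → possible child types {A, B} ✗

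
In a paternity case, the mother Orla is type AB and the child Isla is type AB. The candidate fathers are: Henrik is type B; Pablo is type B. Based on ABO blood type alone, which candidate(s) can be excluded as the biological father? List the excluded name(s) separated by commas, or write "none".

A candidate is excluded only if no genotype consistent with his phenotype could produce a type AB child with a type AB mother.
Every candidate has at least one consistent genotype combination, so none can be excluded.

none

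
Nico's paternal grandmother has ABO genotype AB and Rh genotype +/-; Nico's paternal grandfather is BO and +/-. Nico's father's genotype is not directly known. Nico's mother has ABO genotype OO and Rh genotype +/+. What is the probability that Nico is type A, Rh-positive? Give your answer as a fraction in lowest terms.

Nico's father's ABO genotype from AB × BO: 1/4 AB, 1/4 AO, 1/4 BB, 1/4 BO.
Crossing each possibility with the mother OO and summing P(type A): 1/4·1/2 + 1/4·1/2 + 1/4·0 + 1/4·0 = 1/4.
Similarly for Rh via the father's Rh distribution: P(Rh+) = 1.
Independent loci: 1/4 × 1 = 1/4.

1/4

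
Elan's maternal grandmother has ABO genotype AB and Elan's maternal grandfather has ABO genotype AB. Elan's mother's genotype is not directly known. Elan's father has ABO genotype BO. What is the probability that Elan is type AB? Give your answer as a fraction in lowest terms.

Elan's mother's ABO genotype from AB × AB: 1/4 AA, 1/2 AB, 1/4 BB.
Crossing each possibility with the father BO and summing P(type AB): 1/4·1/2 + 1/2·1/4 + 1/4·0 = 1/4.

1/4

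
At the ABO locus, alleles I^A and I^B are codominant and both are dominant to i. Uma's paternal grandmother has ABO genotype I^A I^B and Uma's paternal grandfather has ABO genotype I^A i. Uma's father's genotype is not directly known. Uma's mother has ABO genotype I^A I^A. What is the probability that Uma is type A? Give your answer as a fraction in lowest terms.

Uma's father's ABO genotype from I^A I^B × I^A i: 1/4 I^A I^A, 1/4 I^A I^B, 1/4 I^A i, 1/4 I^B i.
Crossing each possibility with the mother I^A I^A and summing P(type A): 1/4·1 + 1/4·1/2 + 1/4·1 + 1/4·1/2 = 3/4.

3/4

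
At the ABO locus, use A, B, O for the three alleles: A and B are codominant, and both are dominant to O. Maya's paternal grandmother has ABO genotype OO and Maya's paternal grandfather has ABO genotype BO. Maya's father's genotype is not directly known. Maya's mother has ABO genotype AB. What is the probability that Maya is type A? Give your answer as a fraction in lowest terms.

Maya's father's ABO genotype from OO × BO: 1/2 BO, 1/2 OO.
Crossing each possibility with the mother AB and summing P(type A): 1/2·1/4 + 1/2·1/2 = 3/8.

3/8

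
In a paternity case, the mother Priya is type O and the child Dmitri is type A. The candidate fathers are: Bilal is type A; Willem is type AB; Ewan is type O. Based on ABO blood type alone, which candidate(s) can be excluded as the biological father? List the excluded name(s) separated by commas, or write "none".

A candidate is excluded only if no genotype consistent with his phenotype could produce a type A child with a type O mother.
Ewan (type O): no genotype consistent with that phenotype can produce a type-A child with a type-O mother.

Ewan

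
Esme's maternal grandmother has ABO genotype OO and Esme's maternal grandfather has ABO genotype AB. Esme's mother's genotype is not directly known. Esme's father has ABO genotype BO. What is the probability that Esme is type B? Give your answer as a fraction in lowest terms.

1/2

Esme's mother's ABO genotype from OO × AB: 1/2 AO, 1/2 BO.
Crossing each possibility with the father BO and summing P(type B): 1/2·1/4 + 1/2·3/4 = 1/2.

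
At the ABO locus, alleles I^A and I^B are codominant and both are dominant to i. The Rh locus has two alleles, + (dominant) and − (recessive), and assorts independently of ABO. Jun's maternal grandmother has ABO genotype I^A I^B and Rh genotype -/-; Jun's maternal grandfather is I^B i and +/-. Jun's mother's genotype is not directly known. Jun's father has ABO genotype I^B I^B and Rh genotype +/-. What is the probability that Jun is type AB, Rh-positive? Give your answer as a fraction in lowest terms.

5/32

Jun's mother's ABO genotype from I^A I^B × I^B i: 1/4 I^A I^B, 1/4 I^A i, 1/4 I^B I^B, 1/4 I^B i.
Crossing each possibility with the father I^B I^B and summing P(type AB): 1/4·1/2 + 1/4·1/2 + 1/4·0 + 1/4·0 = 1/4.
Similarly for Rh via the mother's Rh distribution: P(Rh+) = 5/8.
Independent loci: 1/4 × 5/8 = 5/32.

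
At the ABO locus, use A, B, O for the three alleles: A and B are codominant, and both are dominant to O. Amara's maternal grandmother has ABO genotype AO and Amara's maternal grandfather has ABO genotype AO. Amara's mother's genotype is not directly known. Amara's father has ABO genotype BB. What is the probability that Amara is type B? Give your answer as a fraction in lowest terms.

Amara's mother's ABO genotype from AO × AO: 1/4 AA, 1/2 AO, 1/4 OO.
Crossing each possibility with the father BB and summing P(type B): 1/4·0 + 1/2·1/2 + 1/4·1 = 1/2.

1/2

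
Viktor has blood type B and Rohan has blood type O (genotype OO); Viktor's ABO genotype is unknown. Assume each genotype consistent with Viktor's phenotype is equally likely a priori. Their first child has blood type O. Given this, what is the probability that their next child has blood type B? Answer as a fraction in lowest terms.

1/2

Possible genotypes: Viktor ∈ {BB, BO}; Rohan ∈ {OO}.
Weight each parental genotype pair by prior × P(type-O child):
  BO × OO: posterior weight 1; P(next child type B) = 1/2.
Weighted sum = 1/2.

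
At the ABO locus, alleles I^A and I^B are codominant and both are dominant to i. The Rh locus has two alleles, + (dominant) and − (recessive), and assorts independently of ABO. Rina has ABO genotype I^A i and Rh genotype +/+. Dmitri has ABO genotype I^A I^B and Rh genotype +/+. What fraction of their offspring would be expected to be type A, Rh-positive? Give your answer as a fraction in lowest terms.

ABO cross I^A i × I^A I^B → offspring phenotypes: 1/2 A, 1/4 B, 1/4 AB.
Rh cross +/+ × +/+ → 1 Rh+.
Independent loci: P(type A, Rh-positive) = 1/2 × 1 = 1/2.

1/2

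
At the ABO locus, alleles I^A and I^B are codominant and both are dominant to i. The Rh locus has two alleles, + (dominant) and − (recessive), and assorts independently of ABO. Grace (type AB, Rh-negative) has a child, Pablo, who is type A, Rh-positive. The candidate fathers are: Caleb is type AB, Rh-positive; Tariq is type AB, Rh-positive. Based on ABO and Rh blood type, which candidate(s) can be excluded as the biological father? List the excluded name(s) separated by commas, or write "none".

A candidate is excluded only if no genotype consistent with his phenotype could produce a type A, Rh-positive child with a type AB, Rh-negative mother.
Every candidate has at least one consistent genotype combination, so none can be excluded.

none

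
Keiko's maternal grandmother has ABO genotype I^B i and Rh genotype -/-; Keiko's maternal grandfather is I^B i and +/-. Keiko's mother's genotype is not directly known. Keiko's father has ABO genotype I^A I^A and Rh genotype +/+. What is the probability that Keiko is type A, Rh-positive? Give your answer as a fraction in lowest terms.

Keiko's mother's ABO genotype from I^B i × I^B i: 1/4 I^B I^B, 1/2 I^B i, 1/4 i i.
Crossing each possibility with the father I^A I^A and summing P(type A): 1/4·0 + 1/2·1/2 + 1/4·1 = 1/2.
Similarly for Rh via the mother's Rh distribution: P(Rh+) = 1.
Independent loci: 1/2 × 1 = 1/2.

1/2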